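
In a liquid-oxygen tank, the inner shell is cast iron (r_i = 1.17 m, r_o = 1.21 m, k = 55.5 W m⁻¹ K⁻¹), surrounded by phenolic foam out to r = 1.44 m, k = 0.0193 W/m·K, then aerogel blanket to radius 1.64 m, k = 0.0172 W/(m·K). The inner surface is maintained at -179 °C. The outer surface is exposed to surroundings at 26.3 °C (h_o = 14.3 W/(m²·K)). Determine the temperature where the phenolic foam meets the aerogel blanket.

Treat each layer as a resistance in series:
  R_cast iron = (1/1.17 − 1/1.21)/(4πk) = 0.02825/(4π·55.5) = 4.051×10^-5 K/W
  R_phenolic foam = (1/1.21 − 1/1.44)/(4πk) = 0.1320/(4π·0.0193) = 0.5443 K/W
  R_aerogel blanket = (1/1.44 − 1/1.64)/(4πk) = 0.08469/(4π·0.0172) = 0.3918 K/W
  R_conv,out = 1/(4πr²h) = 1/(4π·1.64²·14.3) = 0.002069 K/W
ΣR = 4.051×10^-5 + 0.5443 + 0.3918 + 0.002069 = 0.9382 K/W
Q = ΔT/ΣR = (-179 °C − 26.3 °C)/0.9382 = -218.8 W
From the inner boundary to the phenolic foam/aerogel blanket interface, ΣR_partial = 0.5443 K/W.
T_interface = T_in − Q·ΣR_partial = -179 °C − (-218.8)(0.5443) = -59.9 °C

T = -59.9 °C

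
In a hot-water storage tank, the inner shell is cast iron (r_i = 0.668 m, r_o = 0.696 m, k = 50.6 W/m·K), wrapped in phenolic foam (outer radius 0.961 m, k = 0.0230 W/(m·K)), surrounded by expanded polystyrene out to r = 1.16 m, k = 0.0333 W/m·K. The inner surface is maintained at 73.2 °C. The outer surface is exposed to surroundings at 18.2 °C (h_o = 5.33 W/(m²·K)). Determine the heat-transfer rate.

Resistance network (inner→outer):
  R_cast iron = (1/0.668 − 1/0.696)/(4πk) = 0.06022/(4π·50.6) = 9.471×10^-5 K/W
  R_phenolic foam = (1/0.696 − 1/0.961)/(4πk) = 0.3962/(4π·0.0230) = 1.371 K/W
  R_expanded polystyrene = (1/0.961 − 1/1.16)/(4πk) = 0.1785/(4π·0.0333) = 0.4266 K/W
  R_conv,out = 1/(4πr²h) = 1/(4π·1.16²·5.33) = 0.01110 K/W
ΣR = 9.471×10^-5 + 1.371 + 0.4266 + 0.01110 = 1.809 K/W
Q = ΔT/ΣR = (73.2 °C − 18.2 °C)/1.809 = 30.4 W

Q = 30.4 W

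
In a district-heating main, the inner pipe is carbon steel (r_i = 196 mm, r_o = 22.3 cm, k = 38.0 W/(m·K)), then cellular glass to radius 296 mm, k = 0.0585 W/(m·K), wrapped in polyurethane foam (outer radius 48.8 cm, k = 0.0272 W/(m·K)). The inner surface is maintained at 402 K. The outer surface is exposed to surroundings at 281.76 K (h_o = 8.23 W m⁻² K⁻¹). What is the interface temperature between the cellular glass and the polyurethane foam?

Series thermal resistances, inner to outer:
  R'_carbon steel = ln(0.223/0.196)/(2πk) = 0.1291/(2π·38.0) = 5.405×10^-4 m·K/W
  R'_cellular glass = ln(0.296/0.223)/(2πk) = 0.2832/(2π·0.0585) = 0.7704 m·K/W
  R'_polyurethane foam = ln(0.488/0.296)/(2πk) = 0.5000/(2π·0.0272) = 2.925 m·K/W
  R'_conv,out = 1/(2πr h) = 1/(2π·0.488·8.23) = 0.03963 m·K/W
ΣR = 5.405×10^-4 + 0.7704 + 2.925 + 0.03963 = 3.736 m·K/W
Q' = ΔT/ΣR = (402 K − 281.76 K)/3.736 = 32.18 W/m
From the inner boundary to the cellular glass/polyurethane foam interface, ΣR_partial = 0.7709 m·K/W.
T_interface = T_in − Q'·ΣR_partial = 402 K − (32.18)(0.7709) = 377 K

T = 377 K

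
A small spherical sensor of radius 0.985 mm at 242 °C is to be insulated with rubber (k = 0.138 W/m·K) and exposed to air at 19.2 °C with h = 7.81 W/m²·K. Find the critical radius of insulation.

r_cr = 3.53 cm

For a sphere, r_cr = 2k_ins/h = 2·0.138/7.81 = 0.0353 m = 3.53 cm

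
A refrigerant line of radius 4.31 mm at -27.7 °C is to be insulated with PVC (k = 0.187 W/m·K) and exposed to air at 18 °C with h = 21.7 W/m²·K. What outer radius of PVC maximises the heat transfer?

r_cr = 0.862 cm

For a cylinder, r_cr = k_ins/h = 0.187/21.7 = 0.00862 m = 0.862 cm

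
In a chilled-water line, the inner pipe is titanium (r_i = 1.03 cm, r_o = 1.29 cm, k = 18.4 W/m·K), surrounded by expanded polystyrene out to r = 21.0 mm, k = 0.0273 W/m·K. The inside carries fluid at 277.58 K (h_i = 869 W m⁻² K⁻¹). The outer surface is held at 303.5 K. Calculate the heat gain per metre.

Treat each layer as a resistance in series:
  R'_conv,in = 1/(2πr h) = 1/(2π·0.0103·869) = 0.01778 m·K/W
  R'_titanium = ln(0.0129/0.0103)/(2πk) = 0.2251/(2π·18.4) = 0.001947 m·K/W
  R'_expanded polystyrene = ln(0.0210/0.0129)/(2πk) = 0.4873/(2π·0.0273) = 2.841 m·K/W
ΣR = 0.01778 + 0.001947 + 2.841 = 2.861 m·K/W
Q' = ΔT/ΣR = (277.58 K − 303.5 K)/2.861 = -9.06 W/m
(Negative Q' ⇒ heat flows inward; heat gain = 9.06 W/m.)

Q' = 9.06 W/m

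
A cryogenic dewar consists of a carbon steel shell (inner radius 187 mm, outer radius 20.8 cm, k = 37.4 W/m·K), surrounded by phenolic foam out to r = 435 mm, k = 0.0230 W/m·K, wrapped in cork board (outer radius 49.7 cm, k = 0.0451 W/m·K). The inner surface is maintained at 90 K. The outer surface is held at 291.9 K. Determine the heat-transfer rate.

Q = 22.0 W

Treat each layer as a resistance in series:
  R_carbon steel = (1/0.187 − 1/0.208)/(4πk) = 0.5399/(4π·37.4) = 0.001149 K/W
  R_phenolic foam = (1/0.208 − 1/0.435)/(4πk) = 2.509/(4π·0.0230) = 8.680 K/W
  R_cork board = (1/0.435 − 1/0.497)/(4πk) = 0.2868/(4π·0.0451) = 0.5060 K/W
ΣR = 0.001149 + 8.680 + 0.5060 = 9.187 K/W
Q = ΔT/ΣR = (90 K − 291.9 K)/9.187 = -22.0 W
(Negative Q ⇒ heat flows inward; heat gain = 22.0 W.)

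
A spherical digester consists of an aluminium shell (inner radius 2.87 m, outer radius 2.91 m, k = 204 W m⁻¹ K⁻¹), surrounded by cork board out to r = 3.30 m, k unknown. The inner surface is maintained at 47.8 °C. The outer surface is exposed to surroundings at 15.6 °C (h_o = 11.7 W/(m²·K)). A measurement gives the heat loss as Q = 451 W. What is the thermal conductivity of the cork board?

k = 0.0457 W/m·K

ΣR = ΔT/Q = |47.8 − 15.6|/451 = 0.07140 K/W
Known resistances:
  R_aluminium = (1/2.87 − 1/2.91)/(4πk) = 0.004789/(4π·204) = 1.868×10^-6 K/W
  R_conv,out = 1/(4πr²h) = 1/(4π·3.30²·11.7) = 6.246×10^-4 K/W
R_cork board = ΣR − ΣR_known = 0.07140 − 6.265×10^-4 = 0.07077 K/W
(1/r₁−1/r₂)/(4πk) = 0.07077 ⇒ k = 0.04061/(4π·0.07077) = 0.0457 W/m·K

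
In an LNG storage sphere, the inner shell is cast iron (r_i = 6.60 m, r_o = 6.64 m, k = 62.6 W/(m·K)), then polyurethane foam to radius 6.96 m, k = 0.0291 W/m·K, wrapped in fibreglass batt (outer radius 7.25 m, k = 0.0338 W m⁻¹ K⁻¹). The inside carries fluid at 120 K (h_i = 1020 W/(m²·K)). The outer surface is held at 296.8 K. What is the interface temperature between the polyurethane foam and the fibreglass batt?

Treat each layer as a resistance in series:
  R_conv,in = 1/(4πr²h) = 1/(4π·6.60²·1020) = 1.791×10^-6 K/W
  R_cast iron = (1/6.60 − 1/6.64)/(4πk) = 9.127×10^-4/(4π·62.6) = 1.160×10^-6 K/W
  R_polyurethane foam = (1/6.64 − 1/6.96)/(4πk) = 0.006924/(4π·0.0291) = 0.01894 K/W
  R_fibreglass batt = (1/6.96 − 1/7.25)/(4πk) = 0.005747/(4π·0.0338) = 0.01353 K/W
ΣR = 1.791×10^-6 + 1.160×10^-6 + 0.01894 + 0.01353 = 0.03247 K/W
Q = ΔT/ΣR = (120 K − 296.8 K)/0.03247 = -5445 W
From the inner boundary to the polyurethane foam/fibreglass batt interface, ΣR_partial = 0.01894 K/W.
T_interface = T_in − Q·ΣR_partial = 120 K − (-5445)(0.01894) = 223.1 K

T = 223.1 K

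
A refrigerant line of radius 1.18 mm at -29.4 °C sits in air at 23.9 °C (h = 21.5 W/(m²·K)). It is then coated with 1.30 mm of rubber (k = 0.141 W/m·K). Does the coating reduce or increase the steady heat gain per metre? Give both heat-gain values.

increases: 8.50 → 13.9 W/m

Critical radius for a cylinder: r_cr = k/h = 0.00656 m = 0.656 cm.
Outer radius after coating: r₂ = 0.00118 + 0.00130 = 0.00248 m.
Since r₁ < r_cr and r₂ ≤ r_cr, the coating moves toward the maximum at r_cr — heat gain rises.
Bare: R = 1/(2πr₁h) = 6.273 m·K/W; Q = 53.3/6.273 = 8.50 W/m.
Coated: R = R_cond + R_conv = 3.823 m·K/W; Q = 53.3/3.823 = 13.9 W/m.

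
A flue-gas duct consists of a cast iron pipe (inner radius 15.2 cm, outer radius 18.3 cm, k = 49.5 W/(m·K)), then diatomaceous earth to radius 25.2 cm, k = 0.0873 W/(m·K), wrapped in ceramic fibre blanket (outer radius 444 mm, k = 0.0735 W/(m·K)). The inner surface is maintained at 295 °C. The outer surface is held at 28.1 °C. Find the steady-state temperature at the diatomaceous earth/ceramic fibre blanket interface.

T = 209 °C

Treat each layer as a resistance in series:
  R'_cast iron = ln(0.183/0.152)/(2πk) = 0.1856/(2π·49.5) = 5.968×10^-4 m·K/W
  R'_diatomaceous earth = ln(0.252/0.183)/(2πk) = 0.3199/(2π·0.0873) = 0.5833 m·K/W
  R'_ceramic fibre blanket = ln(0.444/0.252)/(2πk) = 0.5664/(2π·0.0735) = 1.226 m·K/W
ΣR = 5.968×10^-4 + 0.5833 + 1.226 = 1.810 m·K/W
Q' = ΔT/ΣR = (295 °C − 28.1 °C)/1.810 = 147.5 W/m
From the inner boundary to the diatomaceous earth/ceramic fibre blanket interface, ΣR_partial = 0.5839 m·K/W.
T_interface = T_in − Q'·ΣR_partial = 295 °C − (147.5)(0.5839) = 209 °C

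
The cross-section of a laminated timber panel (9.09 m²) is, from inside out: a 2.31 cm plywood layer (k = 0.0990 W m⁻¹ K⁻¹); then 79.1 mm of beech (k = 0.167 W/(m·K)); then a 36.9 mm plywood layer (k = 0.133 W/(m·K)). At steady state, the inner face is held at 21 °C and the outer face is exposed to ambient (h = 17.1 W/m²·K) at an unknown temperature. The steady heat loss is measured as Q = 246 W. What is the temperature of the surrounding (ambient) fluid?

T_out = -7.22 °C

Series resistances:
  R_plywood = L/(kA) = 0.0231/(0.0990·9.09) = 0.02567 K/W
  R_beech = L/(kA) = 0.0791/(0.167·9.09) = 0.05211 K/W
  R_plywood = L/(kA) = 0.0369/(0.133·9.09) = 0.03052 K/W
  R_conv,out = 1/(hA) = 1/(17.1·9.09) = 0.006433 K/W
ΣR = 0.1147 K/W
ΔT = Q·ΣR = 246 × 0.1147 = 28.22 K
Heat flows outward, so T_out = T_in − ΔT = 21 − 28.22 = -7.22 °C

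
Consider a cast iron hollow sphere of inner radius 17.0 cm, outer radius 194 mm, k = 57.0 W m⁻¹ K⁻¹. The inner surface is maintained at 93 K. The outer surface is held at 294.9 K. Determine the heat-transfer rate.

Q = 199 kW

Q = 4πk·ΔT/(1/r₁ − 1/r₂) = 4π × 57.0 × 201.9 / (1/0.170 − 1/0.194) = 1.99×10^5 W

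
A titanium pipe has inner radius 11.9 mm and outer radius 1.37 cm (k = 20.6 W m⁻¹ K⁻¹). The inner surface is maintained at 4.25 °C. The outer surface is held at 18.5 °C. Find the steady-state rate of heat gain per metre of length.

Q' = 2πk·ΔT/ln(r₂/r₁) = 2π × 20.6 × 14.25 / ln(0.0137/0.0119) = 13100 W/m

Q' = 13.1 kW/m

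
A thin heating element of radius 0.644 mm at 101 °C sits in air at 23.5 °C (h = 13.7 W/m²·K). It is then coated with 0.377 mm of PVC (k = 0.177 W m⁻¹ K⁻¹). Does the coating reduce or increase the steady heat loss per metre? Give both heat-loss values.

Critical radius for a cylinder: r_cr = k/h = 0.0129 m = 1.29 cm.
Outer radius after coating: r₂ = 6.44×10^-4 + 3.77×10^-4 = 0.001021 m.
Since r₁ < r_cr and r₂ ≤ r_cr, the coating moves toward the maximum at r_cr — heat loss rises.
Bare: R = 1/(2πr₁h) = 18.04 m·K/W; Q = 77.5/18.04 = 4.30 W/m.
Coated: R = R_cond + R_conv = 11.79 m·K/W; Q = 77.5/11.79 = 6.57 W/m.

increases: 4.30 → 6.57 W/m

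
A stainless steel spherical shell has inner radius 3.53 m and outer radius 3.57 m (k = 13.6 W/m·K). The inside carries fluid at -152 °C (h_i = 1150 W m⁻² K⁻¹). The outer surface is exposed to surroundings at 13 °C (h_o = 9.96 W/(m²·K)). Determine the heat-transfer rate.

Q = 2.53×10^5 W

Treat each layer as a resistance in series:
  R_conv,in = 1/(4πr²h) = 1/(4π·3.53²·1150) = 5.553×10^-6 K/W
  R_stainless steel = (1/3.53 − 1/3.57)/(4πk) = 0.003174/(4π·13.6) = 1.857×10^-5 K/W
  R_conv,out = 1/(4πr²h) = 1/(4π·3.57²·9.96) = 6.269×10^-4 K/W
ΣR = 5.553×10^-6 + 1.857×10^-5 + 6.269×10^-4 = 6.510×10^-4 K/W
Q = ΔT/ΣR = (-152 °C − 13 °C)/6.510×10^-4 = -2.53×10^5 W
(Negative Q ⇒ heat flows inward; heat gain = 2.53×10^5 W.)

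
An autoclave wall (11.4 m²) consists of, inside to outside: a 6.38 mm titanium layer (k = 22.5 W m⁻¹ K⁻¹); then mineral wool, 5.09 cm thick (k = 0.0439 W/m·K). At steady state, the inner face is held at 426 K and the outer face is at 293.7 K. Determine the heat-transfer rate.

Treat each layer as a resistance in series:
  R_titanium = L/(kA) = 0.00638/(22.5·11.4) = 2.487×10^-5 K/W
  R_mineral wool = L/(kA) = 0.0509/(0.0439·11.4) = 0.1017 K/W
ΣR = 2.487×10^-5 + 0.1017 = 0.1017 K/W
Q = ΔT/ΣR = (426 K − 293.7 K)/0.1017 = 1300 W

Q = 1300 W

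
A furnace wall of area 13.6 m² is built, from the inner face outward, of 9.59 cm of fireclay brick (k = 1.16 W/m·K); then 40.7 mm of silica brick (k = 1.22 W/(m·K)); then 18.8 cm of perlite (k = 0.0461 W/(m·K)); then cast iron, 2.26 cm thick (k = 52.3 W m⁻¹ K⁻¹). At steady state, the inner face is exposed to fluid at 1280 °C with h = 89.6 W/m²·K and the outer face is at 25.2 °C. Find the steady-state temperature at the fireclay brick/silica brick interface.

Treat each layer as a resistance in series:
  R_conv,in = 1/(hA) = 1/(89.6·13.6) = 8.206×10^-4 K/W
  R_fireclay brick = L/(kA) = 0.0959/(1.16·13.6) = 0.006079 K/W
  R_silica brick = L/(kA) = 0.0407/(1.22·13.6) = 0.002453 K/W
  R_perlite = L/(kA) = 0.188/(0.0461·13.6) = 0.2999 K/W
  R_cast iron = L/(kA) = 0.0226/(52.3·13.6) = 3.177×10^-5 K/W
ΣR = 8.206×10^-4 + 0.006079 + 0.002453 + 0.2999 + 3.177×10^-5 = 0.3093 K/W
Q = ΔT/ΣR = (1280 °C − 25.2 °C)/0.3093 = 4057 W
From the inner boundary to the fireclay brick/silica brick interface, ΣR_partial = 0.006900 K/W.
T_interface = T_in − Q·ΣR_partial = 1280 °C − (4057)(0.006900) = 1252 °C

T = 1252 °C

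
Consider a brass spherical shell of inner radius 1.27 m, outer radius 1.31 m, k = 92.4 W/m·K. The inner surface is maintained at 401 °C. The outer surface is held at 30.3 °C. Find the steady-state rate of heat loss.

Q = 17900 kW

Q = 4πk·ΔT/(1/r₁ − 1/r₂) = 4π × 92.4 × 370.7 / (1/1.27 − 1/1.31) = 1.79×10^7 W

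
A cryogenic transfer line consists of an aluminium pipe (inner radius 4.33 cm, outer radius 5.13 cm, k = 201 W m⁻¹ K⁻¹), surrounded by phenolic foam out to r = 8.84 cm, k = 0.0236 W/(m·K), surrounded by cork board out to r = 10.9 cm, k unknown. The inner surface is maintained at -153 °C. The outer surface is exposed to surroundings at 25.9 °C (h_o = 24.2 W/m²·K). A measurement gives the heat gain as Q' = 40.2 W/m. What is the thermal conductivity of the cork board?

k = 0.0463 W/m·K

ΣR = ΔT/Q' = |-153 − 25.9|/40.2 = 4.450 m·K/W
Known resistances:
  R'_aluminium = ln(0.0513/0.0433)/(2πk) = 0.1695/(2π·201) = 1.342×10^-4 m·K/W
  R'_phenolic foam = ln(0.0884/0.0513)/(2πk) = 0.5442/(2π·0.0236) = 3.670 m·K/W
  R'_conv,out = 1/(2πr h) = 1/(2π·0.109·24.2) = 0.06034 m·K/W
R_cork board = ΣR − ΣR_known = 4.450 − 3.730 = 0.7200 m·K/W
ln(r₂/r₁)/(2πk) = 0.7200 ⇒ k = 0.2095/(2π·0.7200) = 0.0463 W/m·K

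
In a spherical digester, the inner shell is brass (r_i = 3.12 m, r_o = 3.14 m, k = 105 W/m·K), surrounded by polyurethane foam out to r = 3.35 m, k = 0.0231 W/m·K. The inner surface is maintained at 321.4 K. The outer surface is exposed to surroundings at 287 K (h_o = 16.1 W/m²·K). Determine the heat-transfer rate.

Treat each layer as a resistance in series:
  R_brass = (1/3.12 − 1/3.14)/(4πk) = 0.002041/(4π·105) = 1.547×10^-6 K/W
  R_polyurethane foam = (1/3.14 − 1/3.35)/(4πk) = 0.01996/(4π·0.0231) = 0.06877 K/W
  R_conv,out = 1/(4πr²h) = 1/(4π·3.35²·16.1) = 4.404×10^-4 K/W
ΣR = 1.547×10^-6 + 0.06877 + 4.404×10^-4 = 0.06921 K/W
Q = ΔT/ΣR = (321.4 K − 287 K)/0.06921 = 497 W

Q = 497 W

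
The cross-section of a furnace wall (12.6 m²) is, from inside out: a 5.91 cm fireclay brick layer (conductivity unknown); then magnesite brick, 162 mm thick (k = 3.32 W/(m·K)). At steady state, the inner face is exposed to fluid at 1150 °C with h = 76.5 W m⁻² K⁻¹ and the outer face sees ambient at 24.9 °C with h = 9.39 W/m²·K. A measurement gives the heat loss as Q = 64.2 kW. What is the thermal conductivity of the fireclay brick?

k = 1.13 W/m·K

ΣR = ΔT/Q = |1150 − 24.9|/64200 = 0.01752 K/W
Known resistances:
  R_conv,in = 1/(hA) = 1/(76.5·12.6) = 0.001037 K/W
  R_magnesite brick = L/(kA) = 0.162/(3.32·12.6) = 0.003873 K/W
  R_conv,out = 1/(hA) = 1/(9.39·12.6) = 0.008452 K/W
R_fireclay brick = ΣR − ΣR_known = 0.01752 − 0.01336 = 0.004160 K/W
L/(kA) = 0.004160 ⇒ k = 0.0591/(0.004160·12.6) = 1.13 W/m·K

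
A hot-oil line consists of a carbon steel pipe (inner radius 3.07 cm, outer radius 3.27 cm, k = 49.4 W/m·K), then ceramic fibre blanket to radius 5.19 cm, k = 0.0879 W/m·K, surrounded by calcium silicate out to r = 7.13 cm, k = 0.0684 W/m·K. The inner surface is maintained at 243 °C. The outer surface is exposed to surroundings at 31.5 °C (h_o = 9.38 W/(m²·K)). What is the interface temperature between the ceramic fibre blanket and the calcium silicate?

Series thermal resistances, inner to outer:
  R'_carbon steel = ln(0.0327/0.0307)/(2πk) = 0.06311/(2π·49.4) = 2.033×10^-4 m·K/W
  R'_ceramic fibre blanket = ln(0.0519/0.0327)/(2πk) = 0.4619/(2π·0.0879) = 0.8364 m·K/W
  R'_calcium silicate = ln(0.0713/0.0519)/(2πk) = 0.3176/(2π·0.0684) = 0.7389 m·K/W
  R'_conv,out = 1/(2πr h) = 1/(2π·0.0713·9.38) = 0.2380 m·K/W
ΣR = 2.033×10^-4 + 0.8364 + 0.7389 + 0.2380 = 1.814 m·K/W
Q' = ΔT/ΣR = (243 °C − 31.5 °C)/1.814 = 116.6 W/m
From the inner boundary to the ceramic fibre blanket/calcium silicate interface, ΣR_partial = 0.8366 m·K/W.
T_interface = T_in − Q'·ΣR_partial = 243 °C − (116.6)(0.8366) = 145 °C

T = 145 °C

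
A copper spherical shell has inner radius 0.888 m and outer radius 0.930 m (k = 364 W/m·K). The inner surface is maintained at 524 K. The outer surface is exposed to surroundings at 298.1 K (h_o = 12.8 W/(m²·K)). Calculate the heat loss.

Series thermal resistances, inner to outer:
  R_copper = (1/0.888 − 1/0.930)/(4πk) = 0.05086/(4π·364) = 1.112×10^-5 K/W
  R_conv,out = 1/(4πr²h) = 1/(4π·0.930²·12.8) = 0.007188 K/W
ΣR = 1.112×10^-5 + 0.007188 = 0.007199 K/W
Q = ΔT/ΣR = (524 K − 298.1 K)/0.007199 = 31400 W

Q = 31.4 kW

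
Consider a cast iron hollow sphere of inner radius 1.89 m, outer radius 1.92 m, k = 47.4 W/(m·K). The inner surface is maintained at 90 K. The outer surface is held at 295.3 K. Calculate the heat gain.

Q = 4πk·ΔT/(1/r₁ − 1/r₂) = 4π × 47.4 × 205.3 / (1/1.89 − 1/1.92) = 1.48×10^7 W

Q = 14800 kW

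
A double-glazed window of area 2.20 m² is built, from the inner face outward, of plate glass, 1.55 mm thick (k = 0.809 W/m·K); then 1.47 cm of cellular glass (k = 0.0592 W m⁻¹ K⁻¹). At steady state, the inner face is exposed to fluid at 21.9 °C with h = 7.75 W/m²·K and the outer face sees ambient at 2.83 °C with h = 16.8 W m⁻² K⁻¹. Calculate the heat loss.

Q = 95.6 W

Series thermal resistances, inner to outer:
  R_conv,in = 1/(hA) = 1/(7.75·2.20) = 0.05865 K/W
  R_plate glass = L/(kA) = 0.00155/(0.809·2.20) = 8.709×10^-4 K/W
  R_cellular glass = L/(kA) = 0.0147/(0.0592·2.20) = 0.1129 K/W
  R_conv,out = 1/(hA) = 1/(16.8·2.20) = 0.02706 K/W
ΣR = 0.05865 + 8.709×10^-4 + 0.1129 + 0.02706 = 0.1995 K/W
Q = ΔT/ΣR = (21.9 °C − 2.83 °C)/0.1995 = 95.6 W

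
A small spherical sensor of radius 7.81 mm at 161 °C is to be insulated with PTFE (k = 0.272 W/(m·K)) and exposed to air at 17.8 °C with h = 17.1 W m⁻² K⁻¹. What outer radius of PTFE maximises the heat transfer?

For a sphere, r_cr = 2k_ins/h = 2·0.272/17.1 = 0.0318 m = 3.18 cm

r_cr = 3.18 cm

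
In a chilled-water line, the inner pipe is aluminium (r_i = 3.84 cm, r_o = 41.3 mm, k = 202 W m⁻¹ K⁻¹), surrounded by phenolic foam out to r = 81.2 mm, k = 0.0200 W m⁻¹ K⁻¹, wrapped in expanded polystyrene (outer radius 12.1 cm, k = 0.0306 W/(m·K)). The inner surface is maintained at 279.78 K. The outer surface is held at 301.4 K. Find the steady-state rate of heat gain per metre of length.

Q' = 2.90 W/m

Resistance network (inner→outer):
  R'_aluminium = ln(0.0413/0.0384)/(2πk) = 0.07281/(2π·202) = 5.736×10^-5 m·K/W
  R'_phenolic foam = ln(0.0812/0.0413)/(2πk) = 0.6761/(2π·0.0200) = 5.380 m·K/W
  R'_expanded polystyrene = ln(0.121/0.0812)/(2πk) = 0.3989/(2π·0.0306) = 2.075 m·K/W
ΣR = 5.736×10^-5 + 5.380 + 2.075 = 7.455 m·K/W
Q' = ΔT/ΣR = (279.78 K − 301.4 K)/7.455 = -2.90 W/m
(Negative Q' ⇒ heat flows inward; heat gain = 2.90 W/m.)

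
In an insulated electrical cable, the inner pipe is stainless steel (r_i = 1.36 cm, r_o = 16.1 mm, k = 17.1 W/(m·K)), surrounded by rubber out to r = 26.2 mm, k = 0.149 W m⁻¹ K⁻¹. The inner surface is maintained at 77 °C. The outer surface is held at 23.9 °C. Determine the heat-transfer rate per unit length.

Q' = 102 W/m

Series thermal resistances, inner to outer:
  R'_stainless steel = ln(0.0161/0.0136)/(2πk) = 0.1687/(2π·17.1) = 0.001571 m·K/W
  R'_rubber = ln(0.0262/0.0161)/(2πk) = 0.4869/(2π·0.149) = 0.5201 m·K/W
ΣR = 0.001571 + 0.5201 = 0.5217 m·K/W
Q' = ΔT/ΣR = (77 °C − 23.9 °C)/0.5217 = 102 W/m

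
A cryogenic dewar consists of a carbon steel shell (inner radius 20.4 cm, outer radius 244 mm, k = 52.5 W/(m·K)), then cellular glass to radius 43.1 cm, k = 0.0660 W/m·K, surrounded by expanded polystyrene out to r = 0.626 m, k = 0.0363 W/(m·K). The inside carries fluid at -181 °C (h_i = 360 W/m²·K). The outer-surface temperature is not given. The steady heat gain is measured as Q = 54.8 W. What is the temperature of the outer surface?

T_out = 23.7 °C

Series resistances:
  R_conv,in = 1/(4πr²h) = 1/(4π·0.204²·360) = 0.005312 K/W
  R_carbon steel = (1/0.204 − 1/0.244)/(4πk) = 0.8036/(4π·52.5) = 0.001218 K/W
  R_cellular glass = (1/0.244 − 1/0.431)/(4πk) = 1.778/(4π·0.0660) = 2.144 K/W
  R_expanded polystyrene = (1/0.431 − 1/0.626)/(4πk) = 0.7227/(4π·0.0363) = 1.584 K/W
ΣR = 3.735 K/W
ΔT = Q·ΣR = 54.8 × 3.735 = 204.7 K
Heat flows inward, so T_out = T_in + ΔT = -181 + 204.7 = 23.7 °C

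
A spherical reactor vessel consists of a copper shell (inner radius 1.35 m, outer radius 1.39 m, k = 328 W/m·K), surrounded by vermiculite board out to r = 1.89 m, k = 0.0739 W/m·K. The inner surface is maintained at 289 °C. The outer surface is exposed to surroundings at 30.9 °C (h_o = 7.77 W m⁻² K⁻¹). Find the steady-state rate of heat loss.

Q = 1240 W

Resistance network (inner→outer):
  R_copper = (1/1.35 − 1/1.39)/(4πk) = 0.02132/(4π·328) = 5.172×10^-6 K/W
  R_vermiculite board = (1/1.39 − 1/1.89)/(4πk) = 0.1903/(4π·0.0739) = 0.2049 K/W
  R_conv,out = 1/(4πr²h) = 1/(4π·1.89²·7.77) = 0.002867 K/W
ΣR = 5.172×10^-6 + 0.2049 + 0.002867 = 0.2078 K/W
Q = ΔT/ΣR = (289 °C − 30.9 °C)/0.2078 = 1240 W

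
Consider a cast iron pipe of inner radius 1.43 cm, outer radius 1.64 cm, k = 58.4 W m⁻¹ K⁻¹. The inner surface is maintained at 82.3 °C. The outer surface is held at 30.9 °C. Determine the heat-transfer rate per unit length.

Q' = 2πk·ΔT/ln(r₂/r₁) = 2π × 58.4 × 51.4 / ln(0.0164/0.0143) = 1.38×10^5 W/m

Q' = 138 kW/m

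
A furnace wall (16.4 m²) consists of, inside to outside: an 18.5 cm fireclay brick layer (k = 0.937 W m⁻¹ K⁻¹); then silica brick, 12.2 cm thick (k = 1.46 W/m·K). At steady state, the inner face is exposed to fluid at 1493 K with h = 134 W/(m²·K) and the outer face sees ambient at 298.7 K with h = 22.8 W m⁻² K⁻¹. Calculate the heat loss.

Treat each layer as a resistance in series:
  R_conv,in = 1/(hA) = 1/(134·16.4) = 4.550×10^-4 K/W
  R_fireclay brick = L/(kA) = 0.185/(0.937·16.4) = 0.01204 K/W
  R_silica brick = L/(kA) = 0.122/(1.46·16.4) = 0.005095 K/W
  R_conv,out = 1/(hA) = 1/(22.8·16.4) = 0.002674 K/W
ΣR = 4.550×10^-4 + 0.01204 + 0.005095 + 0.002674 = 0.02026 K/W
Q = ΔT/ΣR = (1493 K − 298.7 K)/0.02026 = 58900 W

Q = 58900 W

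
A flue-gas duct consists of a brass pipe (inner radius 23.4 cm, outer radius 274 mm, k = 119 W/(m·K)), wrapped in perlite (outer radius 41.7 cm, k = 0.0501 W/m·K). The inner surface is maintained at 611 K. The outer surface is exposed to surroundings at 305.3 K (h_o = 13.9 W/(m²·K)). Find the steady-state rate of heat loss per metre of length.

Resistance network (inner→outer):
  R'_brass = ln(0.274/0.234)/(2πk) = 0.1578/(2π·119) = 2.111×10^-4 m·K/W
  R'_perlite = ln(0.417/0.274)/(2πk) = 0.4200/(2π·0.0501) = 1.334 m·K/W
  R'_conv,out = 1/(2πr h) = 1/(2π·0.417·13.9) = 0.02746 m·K/W
ΣR = 2.111×10^-4 + 1.334 + 0.02746 = 1.362 m·K/W
Q' = ΔT/ΣR = (611 K − 305.3 K)/1.362 = 224 W/m

Q' = 224 W/m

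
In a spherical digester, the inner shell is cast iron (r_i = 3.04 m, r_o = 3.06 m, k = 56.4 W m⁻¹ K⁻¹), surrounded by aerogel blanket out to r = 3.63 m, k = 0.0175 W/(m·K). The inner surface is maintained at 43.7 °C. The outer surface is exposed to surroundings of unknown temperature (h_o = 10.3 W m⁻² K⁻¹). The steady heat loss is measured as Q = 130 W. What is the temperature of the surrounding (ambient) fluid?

Series resistances:
  R_cast iron = (1/3.04 − 1/3.06)/(4πk) = 0.002150/(4π·56.4) = 3.034×10^-6 K/W
  R_aerogel blanket = (1/3.06 − 1/3.63)/(4πk) = 0.05132/(4π·0.0175) = 0.2333 K/W
  R_conv,out = 1/(4πr²h) = 1/(4π·3.63²·10.3) = 5.863×10^-4 K/W
ΣR = 0.2339 K/W
ΔT = Q·ΣR = 130 × 0.2339 = 30.41 K
Heat flows outward, so T_out = T_in − ΔT = 43.7 − 30.41 = 13.3 °C

T_out = 13.3 °C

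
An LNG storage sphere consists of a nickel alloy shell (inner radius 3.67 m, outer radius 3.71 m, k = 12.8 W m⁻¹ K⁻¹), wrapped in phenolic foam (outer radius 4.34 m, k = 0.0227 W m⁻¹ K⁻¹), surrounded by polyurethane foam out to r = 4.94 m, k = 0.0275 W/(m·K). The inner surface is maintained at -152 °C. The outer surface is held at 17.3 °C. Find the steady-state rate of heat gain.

Q = 776 W

Resistance network (inner→outer):
  R_nickel alloy = (1/3.67 − 1/3.71)/(4πk) = 0.002938/(4π·12.8) = 1.826×10^-5 K/W
  R_phenolic foam = (1/3.71 − 1/4.34)/(4πk) = 0.03913/(4π·0.0227) = 0.1372 K/W
  R_polyurethane foam = (1/4.34 − 1/4.94)/(4πk) = 0.02799/(4π·0.0275) = 0.08098 K/W
ΣR = 1.826×10^-5 + 0.1372 + 0.08098 = 0.2182 K/W
Q = ΔT/ΣR = (-152 °C − 17.3 °C)/0.2182 = -776 W
(Negative Q ⇒ heat flows inward; heat gain = 776 W.)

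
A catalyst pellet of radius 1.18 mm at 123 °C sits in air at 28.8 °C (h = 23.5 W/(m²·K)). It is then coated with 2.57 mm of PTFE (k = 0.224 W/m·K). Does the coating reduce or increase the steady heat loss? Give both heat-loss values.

Critical radius for a sphere: r_cr = 2k/h = 0.0191 m = 1.91 cm.
Outer radius after coating: r₂ = 0.00118 + 0.00257 = 0.00375 m.
Since r₁ < r_cr and r₂ ≤ r_cr, the coating moves toward the maximum at r_cr — heat loss rises.
Bare: R = 1/(4πr₁²h) = 2432 K/W; Q = 94.2/2432 = 0.0387 W.
Coated: R = R_cond + R_conv = 447.1 K/W; Q = 94.2/447.1 = 0.211 W.

increases: 0.0387 → 0.211 W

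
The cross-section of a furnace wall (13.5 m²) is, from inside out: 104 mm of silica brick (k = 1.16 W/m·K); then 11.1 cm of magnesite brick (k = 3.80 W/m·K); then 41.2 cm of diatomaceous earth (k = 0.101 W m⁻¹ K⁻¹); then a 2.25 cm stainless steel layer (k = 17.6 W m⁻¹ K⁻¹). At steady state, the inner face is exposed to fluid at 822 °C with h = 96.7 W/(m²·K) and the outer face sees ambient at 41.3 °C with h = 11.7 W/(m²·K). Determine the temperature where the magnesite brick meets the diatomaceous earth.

T = 799 °C

Treat each layer as a resistance in series:
  R_conv,in = 1/(hA) = 1/(96.7·13.5) = 7.660×10^-4 K/W
  R_silica brick = L/(kA) = 0.104/(1.16·13.5) = 0.006641 K/W
  R_magnesite brick = L/(kA) = 0.111/(3.80·13.5) = 0.002164 K/W
  R_diatomaceous earth = L/(kA) = 0.412/(0.101·13.5) = 0.3022 K/W
  R_stainless steel = L/(kA) = 0.0225/(17.6·13.5) = 9.470×10^-5 K/W
  R_conv,out = 1/(hA) = 1/(11.7·13.5) = 0.006331 K/W
ΣR = 7.660×10^-4 + 0.006641 + 0.002164 + 0.3022 + 9.470×10^-5 + 0.006331 = 0.3182 K/W
Q = ΔT/ΣR = (822 °C − 41.3 °C)/0.3182 = 2453 W
From the inner boundary to the magnesite brick/diatomaceous earth interface, ΣR_partial = 0.009571 K/W.
T_interface = T_in − Q·ΣR_partial = 822 °C − (2453)(0.009571) = 799 °C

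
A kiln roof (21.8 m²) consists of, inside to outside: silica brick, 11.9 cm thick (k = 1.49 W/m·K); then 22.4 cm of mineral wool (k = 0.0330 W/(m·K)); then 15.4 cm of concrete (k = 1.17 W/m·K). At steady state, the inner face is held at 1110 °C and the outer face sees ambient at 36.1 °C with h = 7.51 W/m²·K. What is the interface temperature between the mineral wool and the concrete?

Series thermal resistances, inner to outer:
  R_silica brick = L/(kA) = 0.119/(1.49·21.8) = 0.003664 K/W
  R_mineral wool = L/(kA) = 0.224/(0.0330·21.8) = 0.3114 K/W
  R_concrete = L/(kA) = 0.154/(1.17·21.8) = 0.006038 K/W
  R_conv,out = 1/(hA) = 1/(7.51·21.8) = 0.006108 K/W
ΣR = 0.003664 + 0.3114 + 0.006038 + 0.006108 = 0.3272 K/W
Q = ΔT/ΣR = (1110 °C − 36.1 °C)/0.3272 = 3282 W
From the inner boundary to the mineral wool/concrete interface, ΣR_partial = 0.3151 K/W.
T_interface = T_in − Q·ΣR_partial = 1110 °C − (3282)(0.3151) = 76 °C

T = 76 °C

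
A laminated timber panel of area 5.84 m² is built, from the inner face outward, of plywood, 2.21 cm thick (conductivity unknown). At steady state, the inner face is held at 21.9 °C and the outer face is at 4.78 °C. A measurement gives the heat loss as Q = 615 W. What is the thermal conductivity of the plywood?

ΣR = ΔT/Q = |21.9 − 4.78|/615 = 0.02784 K/W
L/(kA) = 0.02784 ⇒ k = 0.0221/(0.02784·5.84) = 0.136 W/m·K

k = 0.136 W/m·K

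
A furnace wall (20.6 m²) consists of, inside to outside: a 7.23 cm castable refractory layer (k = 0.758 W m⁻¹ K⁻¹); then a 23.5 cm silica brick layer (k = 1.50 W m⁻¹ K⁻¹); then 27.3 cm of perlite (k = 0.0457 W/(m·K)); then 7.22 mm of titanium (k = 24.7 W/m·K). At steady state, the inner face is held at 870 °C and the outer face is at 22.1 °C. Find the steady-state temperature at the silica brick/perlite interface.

T = 836 °C

Series thermal resistances, inner to outer:
  R_castable refractory = L/(kA) = 0.0723/(0.758·20.6) = 0.004630 K/W
  R_silica brick = L/(kA) = 0.235/(1.50·20.6) = 0.007605 K/W
  R_perlite = L/(kA) = 0.273/(0.0457·20.6) = 0.2900 K/W
  R_titanium = L/(kA) = 0.00722/(24.7·20.6) = 1.419×10^-5 K/W
ΣR = 0.004630 + 0.007605 + 0.2900 + 1.419×10^-5 = 0.3022 K/W
Q = ΔT/ΣR = (870 °C − 22.1 °C)/0.3022 = 2806 W
From the inner boundary to the silica brick/perlite interface, ΣR_partial = 0.01223 K/W.
T_interface = T_in − Q·ΣR_partial = 870 °C − (2806)(0.01223) = 836 °C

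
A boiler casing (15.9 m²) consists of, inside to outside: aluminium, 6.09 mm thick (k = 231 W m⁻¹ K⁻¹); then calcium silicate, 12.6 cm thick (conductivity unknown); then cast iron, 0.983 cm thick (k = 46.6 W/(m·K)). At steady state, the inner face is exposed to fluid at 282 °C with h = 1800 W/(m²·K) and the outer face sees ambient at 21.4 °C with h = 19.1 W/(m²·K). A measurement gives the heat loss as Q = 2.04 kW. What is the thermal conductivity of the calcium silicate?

ΣR = ΔT/Q = |282 − 21.4|/2040 = 0.1277 K/W
Known resistances:
  R_conv,in = 1/(hA) = 1/(1800·15.9) = 3.494×10^-5 K/W
  R_aluminium = L/(kA) = 0.00609/(231·15.9) = 1.658×10^-6 K/W
  R_cast iron = L/(kA) = 0.00983/(46.6·15.9) = 1.327×10^-5 K/W
  R_conv,out = 1/(hA) = 1/(19.1·15.9) = 0.003293 K/W
R_calcium silicate = ΣR − ΣR_known = 0.1277 − 0.003343 = 0.1244 K/W
L/(kA) = 0.1244 ⇒ k = 0.126/(0.1244·15.9) = 0.0637 W/m·K

k = 0.0637 W/m·K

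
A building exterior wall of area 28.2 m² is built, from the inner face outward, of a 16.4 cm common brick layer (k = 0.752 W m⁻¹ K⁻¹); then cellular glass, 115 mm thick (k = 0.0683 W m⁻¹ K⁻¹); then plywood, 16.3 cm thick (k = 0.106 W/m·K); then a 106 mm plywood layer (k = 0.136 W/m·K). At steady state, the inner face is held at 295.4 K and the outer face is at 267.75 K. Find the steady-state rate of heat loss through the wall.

Q = 185 W

Series thermal resistances, inner to outer:
  R_common brick = L/(kA) = 0.164/(0.752·28.2) = 0.007734 K/W
  R_cellular glass = L/(kA) = 0.115/(0.0683·28.2) = 0.05971 K/W
  R_plywood = L/(kA) = 0.163/(0.106·28.2) = 0.05453 K/W
  R_plywood = L/(kA) = 0.106/(0.136·28.2) = 0.02764 K/W
ΣR = 0.007734 + 0.05971 + 0.05453 + 0.02764 = 0.1496 K/W
Q = ΔT/ΣR = (295.4 K − 267.75 K)/0.1496 = 185 W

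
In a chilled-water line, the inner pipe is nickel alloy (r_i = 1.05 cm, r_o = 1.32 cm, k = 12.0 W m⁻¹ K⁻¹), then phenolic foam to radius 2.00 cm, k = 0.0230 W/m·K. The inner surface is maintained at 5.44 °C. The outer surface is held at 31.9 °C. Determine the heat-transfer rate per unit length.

Q' = 9.19 W/m

Series thermal resistances, inner to outer:
  R'_nickel alloy = ln(0.0132/0.0105)/(2πk) = 0.2288/(2π·12.0) = 0.003035 m·K/W
  R'_phenolic foam = ln(0.0200/0.0132)/(2πk) = 0.4155/(2π·0.0230) = 2.875 m·K/W
ΣR = 0.003035 + 2.875 = 2.878 m·K/W
Q' = ΔT/ΣR = (5.44 °C − 31.9 °C)/2.878 = -9.19 W/m
(Negative Q' ⇒ heat flows inward; heat gain = 9.19 W/m.)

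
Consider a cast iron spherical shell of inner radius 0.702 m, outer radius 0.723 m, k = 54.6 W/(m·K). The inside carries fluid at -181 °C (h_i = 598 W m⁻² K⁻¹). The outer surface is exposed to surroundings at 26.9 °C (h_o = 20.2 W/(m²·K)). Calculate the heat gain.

Treat each layer as a resistance in series:
  R_conv,in = 1/(4πr²h) = 1/(4π·0.702²·598) = 2.700×10^-4 K/W
  R_cast iron = (1/0.702 − 1/0.723)/(4πk) = 0.04138/(4π·54.6) = 6.030×10^-5 K/W
  R_conv,out = 1/(4πr²h) = 1/(4π·0.723²·20.2) = 0.007536 K/W
ΣR = 2.700×10^-4 + 6.030×10^-5 + 0.007536 = 0.007866 K/W
Q = ΔT/ΣR = (-181 °C − 26.9 °C)/0.007866 = -26400 W
(Negative Q ⇒ heat flows inward; heat gain = 26400 W.)

Q = 26400 W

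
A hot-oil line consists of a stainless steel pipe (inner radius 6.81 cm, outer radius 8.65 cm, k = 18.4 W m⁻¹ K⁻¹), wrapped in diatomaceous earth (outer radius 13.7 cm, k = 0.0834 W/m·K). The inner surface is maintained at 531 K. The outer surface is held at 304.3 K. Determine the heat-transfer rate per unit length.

Resistance network (inner→outer):
  R'_stainless steel = ln(0.0865/0.0681)/(2πk) = 0.2392/(2π·18.4) = 0.002069 m·K/W
  R'_diatomaceous earth = ln(0.137/0.0865)/(2πk) = 0.4598/(2π·0.0834) = 0.8775 m·K/W
ΣR = 0.002069 + 0.8775 = 0.8796 m·K/W
Q' = ΔT/ΣR = (531 K − 304.3 K)/0.8796 = 258 W/m

Q' = 258 W/m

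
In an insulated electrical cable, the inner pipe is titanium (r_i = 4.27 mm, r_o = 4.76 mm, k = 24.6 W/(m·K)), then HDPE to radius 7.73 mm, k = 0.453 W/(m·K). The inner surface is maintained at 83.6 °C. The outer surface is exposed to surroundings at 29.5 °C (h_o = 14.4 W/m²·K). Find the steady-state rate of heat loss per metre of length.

Q' = 33.8 W/m

Treat each layer as a resistance in series:
  R'_titanium = ln(0.00476/0.00427)/(2πk) = 0.1086/(2π·24.6) = 7.028×10^-4 m·K/W
  R'_HDPE = ln(0.00773/0.00476)/(2πk) = 0.4849/(2π·0.453) = 0.1703 m·K/W
  R'_conv,out = 1/(2πr h) = 1/(2π·0.00773·14.4) = 1.430 m·K/W
ΣR = 7.028×10^-4 + 0.1703 + 1.430 = 1.601 m·K/W
Q' = ΔT/ΣR = (83.6 °C − 29.5 °C)/1.601 = 33.8 W/m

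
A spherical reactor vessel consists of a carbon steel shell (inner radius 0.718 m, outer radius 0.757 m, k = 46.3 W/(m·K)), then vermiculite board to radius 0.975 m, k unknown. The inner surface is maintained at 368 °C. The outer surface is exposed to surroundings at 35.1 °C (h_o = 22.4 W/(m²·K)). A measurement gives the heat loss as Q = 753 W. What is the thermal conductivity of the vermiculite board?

ΣR = ΔT/Q = |368 − 35.1|/753 = 0.4421 K/W
Known resistances:
  R_carbon steel = (1/0.718 − 1/0.757)/(4πk) = 0.07175/(4π·46.3) = 1.233×10^-4 K/W
  R_conv,out = 1/(4πr²h) = 1/(4π·0.975²·22.4) = 0.003737 K/W
R_vermiculite board = ΣR − ΣR_known = 0.4421 − 0.003860 = 0.4382 K/W
(1/r₁−1/r₂)/(4πk) = 0.4382 ⇒ k = 0.2954/(4π·0.4382) = 0.0536 W/m·K

k = 0.0536 W/m·K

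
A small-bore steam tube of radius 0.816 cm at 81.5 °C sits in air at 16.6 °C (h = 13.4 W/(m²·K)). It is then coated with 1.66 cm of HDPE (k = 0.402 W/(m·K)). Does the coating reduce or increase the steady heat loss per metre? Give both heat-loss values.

Critical radius for a cylinder: r_cr = k/h = 0.0300 m = 3.00 cm.
Outer radius after coating: r₂ = 0.00816 + 0.0166 = 0.02476 m.
Since r₁ < r_cr and r₂ ≤ r_cr, the coating moves toward the maximum at r_cr — heat loss rises.
Bare: R = 1/(2πr₁h) = 1.456 m·K/W; Q = 64.9/1.456 = 44.6 W/m.
Coated: R = R_cond + R_conv = 0.9191 m·K/W; Q = 64.9/0.9191 = 70.6 W/m.

increases: 44.6 → 70.6 W/m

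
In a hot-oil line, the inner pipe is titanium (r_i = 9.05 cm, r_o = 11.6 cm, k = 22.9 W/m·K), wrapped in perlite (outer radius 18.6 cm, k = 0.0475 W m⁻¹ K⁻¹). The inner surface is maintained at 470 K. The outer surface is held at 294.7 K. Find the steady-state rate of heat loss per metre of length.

Q' = 111 W/m

Series thermal resistances, inner to outer:
  R'_titanium = ln(0.116/0.0905)/(2πk) = 0.2482/(2π·22.9) = 0.001725 m·K/W
  R'_perlite = ln(0.186/0.116)/(2πk) = 0.4722/(2π·0.0475) = 1.582 m·K/W
ΣR = 0.001725 + 1.582 = 1.584 m·K/W
Q' = ΔT/ΣR = (470 K − 294.7 K)/1.584 = 111 W/m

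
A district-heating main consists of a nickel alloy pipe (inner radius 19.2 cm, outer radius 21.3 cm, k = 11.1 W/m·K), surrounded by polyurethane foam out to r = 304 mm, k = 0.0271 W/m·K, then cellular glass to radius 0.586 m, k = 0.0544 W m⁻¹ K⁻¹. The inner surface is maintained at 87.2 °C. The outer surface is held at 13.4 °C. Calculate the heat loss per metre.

Series thermal resistances, inner to outer:
  R'_nickel alloy = ln(0.213/0.192)/(2πk) = 0.1038/(2π·11.1) = 0.001488 m·K/W
  R'_polyurethane foam = ln(0.304/0.213)/(2πk) = 0.3557/(2π·0.0271) = 2.089 m·K/W
  R'_cellular glass = ln(0.586/0.304)/(2πk) = 0.6563/(2π·0.0544) = 1.920 m·K/W
ΣR = 0.001488 + 2.089 + 1.920 = 4.010 m·K/W
Q' = ΔT/ΣR = (87.2 °C − 13.4 °C)/4.010 = 18.4 W/m

Q' = 18.4 W/m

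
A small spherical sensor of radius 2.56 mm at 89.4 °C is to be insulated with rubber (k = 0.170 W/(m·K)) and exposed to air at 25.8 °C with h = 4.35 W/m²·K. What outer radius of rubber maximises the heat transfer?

r_cr = 7.82 cm

For a sphere, r_cr = 2k_ins/h = 2·0.170/4.35 = 0.0782 m = 7.82 cm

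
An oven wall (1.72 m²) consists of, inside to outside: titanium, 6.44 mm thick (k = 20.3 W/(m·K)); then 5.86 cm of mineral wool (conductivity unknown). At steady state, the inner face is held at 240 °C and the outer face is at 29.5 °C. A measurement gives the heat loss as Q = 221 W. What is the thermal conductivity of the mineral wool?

k = 0.0358 W/m·K

ΣR = ΔT/Q = |240 − 29.5|/221 = 0.9525 K/W
Known resistances:
  R_titanium = L/(kA) = 0.00644/(20.3·1.72) = 1.844×10^-4 K/W
R_mineral wool = ΣR − ΣR_known = 0.9525 − 1.844×10^-4 = 0.9523 K/W
L/(kA) = 0.9523 ⇒ k = 0.0586/(0.9523·1.72) = 0.0358 W/m·K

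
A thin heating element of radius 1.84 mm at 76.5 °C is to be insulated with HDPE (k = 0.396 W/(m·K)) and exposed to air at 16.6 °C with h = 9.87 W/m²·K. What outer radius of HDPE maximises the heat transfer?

r_cr = 4.01 cm

For a cylinder, r_cr = k_ins/h = 0.396/9.87 = 0.0401 m = 4.01 cm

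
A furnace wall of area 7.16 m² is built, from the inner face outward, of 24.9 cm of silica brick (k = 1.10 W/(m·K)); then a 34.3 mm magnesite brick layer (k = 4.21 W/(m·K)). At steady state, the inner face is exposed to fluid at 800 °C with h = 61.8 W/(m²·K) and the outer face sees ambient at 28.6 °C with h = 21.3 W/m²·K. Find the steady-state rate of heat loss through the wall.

Series thermal resistances, inner to outer:
  R_conv,in = 1/(hA) = 1/(61.8·7.16) = 0.002260 K/W
  R_silica brick = L/(kA) = 0.249/(1.10·7.16) = 0.03162 K/W
  R_magnesite brick = L/(kA) = 0.0343/(4.21·7.16) = 0.001138 K/W
  R_conv,out = 1/(hA) = 1/(21.3·7.16) = 0.006557 K/W
ΣR = 0.002260 + 0.03162 + 0.001138 + 0.006557 = 0.04158 K/W
Q = ΔT/ΣR = (800 °C − 28.6 °C)/0.04158 = 18600 W

Q = 18.6 kW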